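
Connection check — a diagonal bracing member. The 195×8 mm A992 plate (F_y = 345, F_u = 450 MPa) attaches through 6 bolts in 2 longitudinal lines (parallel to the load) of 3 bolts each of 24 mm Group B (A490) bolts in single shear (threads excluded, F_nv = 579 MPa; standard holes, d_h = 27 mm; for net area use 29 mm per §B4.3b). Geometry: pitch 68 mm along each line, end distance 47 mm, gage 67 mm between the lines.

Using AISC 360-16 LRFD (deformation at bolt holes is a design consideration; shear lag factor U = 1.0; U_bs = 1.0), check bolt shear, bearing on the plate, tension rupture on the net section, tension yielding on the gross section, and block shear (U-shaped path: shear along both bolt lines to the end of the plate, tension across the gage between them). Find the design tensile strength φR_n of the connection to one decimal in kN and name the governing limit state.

Bolt shear: A_b = π(24)²/4 = 452.39 mm². φR_n = 0.75 × 579 × 452.39 × 6 × 1 = 1178.7 kN.
Bearing (8 mm plate, F_u = 450 MPa): end bolts L_c = 47 − 27/2 = 33.5, R_n = min(1.2×33.5×8×450, 2.4×24×8×450) = 144.72 kN/bolt; interior L_c = 68 − 27 = 41, R_n = 177.12 kN/bolt. φR_n = 0.75 × (2×144.72 + 4×177.12) = 748.4 kN.
Tension rupture (net): A_n = (195 − 2×29)×8 = 1096 mm² (U = 1.0, A_e = A_n). φR_n = 0.75 × 450 × 1096 = 369.9 kN.
Tension yield (gross): A_g = 195×8 = 1560 mm². φR_n = 0.90 × 345 × 1560 = 484.4 kN.
Block shear: shear path 2×[47+2×68] = 2×183 mm, A_gv = 2928, A_nv = 2×(183 − 2.5×29)×8 = 1768 mm²; tension across gage: (67 − 1×29)×8 = 304 mm². R_n = min(0.6×450×1768, 0.6×345×2928) + 1.0×450×304 = min(477.36, 606.1) + 136.8 = 614.16 kN. φR_n = 0.75 × 614.16 = 460.6 kN.
Governing: min(1178.7, 748.4, 369.9, 484.4, 460.6) = 369.9 kN → net-section rupture.

369.9 kN (net-section rupture governs)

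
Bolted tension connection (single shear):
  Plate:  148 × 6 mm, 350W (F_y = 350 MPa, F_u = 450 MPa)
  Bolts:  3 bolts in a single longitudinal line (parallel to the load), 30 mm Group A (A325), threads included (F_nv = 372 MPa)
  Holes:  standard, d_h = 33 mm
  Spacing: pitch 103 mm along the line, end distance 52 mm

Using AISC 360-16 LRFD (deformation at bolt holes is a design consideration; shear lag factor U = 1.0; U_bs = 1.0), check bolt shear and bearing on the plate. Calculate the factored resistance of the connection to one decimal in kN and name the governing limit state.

377.9 kN (bearing governs)

Bolt shear: A_b = π(30)²/4 = 706.86 mm². φR_n = 0.75 × 372 × 706.86 × 3 × 1 = 591.6 kN.
Bearing (6 mm plate, F_u = 450 MPa): end bolts L_c = 52 − 33/2 = 35.5, R_n = min(1.2×35.5×6×450, 2.4×30×6×450) = 115.02 kN/bolt; interior L_c = 103 − 33 = 70, R_n = 194.4 kN/bolt. φR_n = 0.75 × (1×115.02 + 2×194.4) = 377.9 kN.
Governing: min(591.6, 377.9) = 377.9 kN → bearing.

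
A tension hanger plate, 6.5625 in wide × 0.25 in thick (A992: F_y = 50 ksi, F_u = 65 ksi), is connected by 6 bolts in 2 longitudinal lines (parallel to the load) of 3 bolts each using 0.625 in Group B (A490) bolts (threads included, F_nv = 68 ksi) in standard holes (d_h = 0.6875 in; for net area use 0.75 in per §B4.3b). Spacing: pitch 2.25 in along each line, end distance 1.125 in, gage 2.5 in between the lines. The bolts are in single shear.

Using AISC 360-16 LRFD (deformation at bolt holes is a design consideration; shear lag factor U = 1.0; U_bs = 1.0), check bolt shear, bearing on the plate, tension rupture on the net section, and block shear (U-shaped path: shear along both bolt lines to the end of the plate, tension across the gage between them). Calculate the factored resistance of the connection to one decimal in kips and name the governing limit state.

Bolt shear: A_b = π(0.625)²/4 = 0.3068 in². φR_n = 0.75 × 68 × 0.3068 × 6 × 1 = 93.9 kips.
Bearing (0.25 in plate, F_u = 65 ksi): end bolts L_c = 1.125 − 0.6875/2 = 0.78125, R_n = min(1.2×0.78125×0.25×65, 2.4×0.625×0.25×65) = 15.234 kips/bolt; interior L_c = 2.25 − 0.6875 = 1.5625, R_n = 24.375 kips/bolt. φR_n = 0.75 × (2×15.234 + 4×24.375) = 96.0 kips.
Tension rupture (net): A_n = (6.5625 − 2×0.75)×0.25 = 1.2656 in² (U = 1.0, A_e = A_n). φR_n = 0.75 × 65 × 1.2656 = 61.7 kips.
Block shear: shear path 2×[1.125+2×2.25] = 2×5.625 in, A_gv = 2.8125, A_nv = 2×(5.625 − 2.5×0.75)×0.25 = 1.875 in²; tension across gage: (2.5 − 1×0.75)×0.25 = 0.4375 in². R_n = min(0.6×65×1.875, 0.6×50×2.8125) + 1.0×65×0.4375 = min(73.125, 84.375) + 28.438 = 101.56 kips. φR_n = 0.75 × 101.56 = 76.2 kips.
Governing: min(93.9, 96.0, 61.7, 76.2) = 61.7 kips → net-section rupture.

61.7 kips (net-section rupture governs)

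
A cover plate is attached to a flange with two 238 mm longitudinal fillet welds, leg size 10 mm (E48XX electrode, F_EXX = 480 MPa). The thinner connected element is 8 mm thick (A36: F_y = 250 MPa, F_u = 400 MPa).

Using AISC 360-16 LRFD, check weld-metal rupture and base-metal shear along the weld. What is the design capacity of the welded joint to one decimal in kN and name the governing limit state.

Weld metal: throat = 0.707×10 = 7.07 mm, L = 2×238 = 476 mm. φR_n = 0.75 × 0.6 × 480 × 7.07 × 476 = 726.9 kN.
Base metal shear (8 mm plate): yield φR_n = 1.0×0.6×250×8×476 = 571.2 kN; rupture φR_n = 0.75×0.6×400×8×476 = 685.4 kN; take 571.2 kN (yield).
Governing: min(726.9, 571.2) = 571.2 kN → base-metal shear.

571.2 kN (base-metal shear governs)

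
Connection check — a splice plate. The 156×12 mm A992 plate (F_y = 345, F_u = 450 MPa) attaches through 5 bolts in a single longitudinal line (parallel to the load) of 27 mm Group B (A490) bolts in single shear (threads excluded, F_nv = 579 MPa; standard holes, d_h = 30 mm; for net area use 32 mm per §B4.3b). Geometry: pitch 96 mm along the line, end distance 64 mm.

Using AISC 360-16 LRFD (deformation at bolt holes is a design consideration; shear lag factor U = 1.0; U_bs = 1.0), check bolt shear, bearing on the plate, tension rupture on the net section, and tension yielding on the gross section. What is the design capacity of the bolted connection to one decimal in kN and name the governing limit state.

Bolt shear: A_b = π(27)²/4 = 572.56 mm². φR_n = 0.75 × 579 × 572.56 × 5 × 1 = 1243.2 kN.
Bearing (12 mm plate, F_u = 450 MPa): end bolts L_c = 64 − 30/2 = 49, R_n = min(1.2×49×12×450, 2.4×27×12×450) = 317.52 kN/bolt; interior L_c = 96 − 30 = 66, R_n = 349.92 kN/bolt. φR_n = 0.75 × (1×317.52 + 4×349.92) = 1287.9 kN.
Tension rupture (net): A_n = (156 − 1×32)×12 = 1488 mm² (U = 1.0, A_e = A_n). φR_n = 0.75 × 450 × 1488 = 502.2 kN.
Tension yield (gross): A_g = 156×12 = 1872 mm². φR_n = 0.90 × 345 × 1872 = 581.3 kN.
Governing: min(1243.2, 1287.9, 502.2, 581.3) = 502.2 kN → net-section rupture.

502.2 kN (net-section rupture governs)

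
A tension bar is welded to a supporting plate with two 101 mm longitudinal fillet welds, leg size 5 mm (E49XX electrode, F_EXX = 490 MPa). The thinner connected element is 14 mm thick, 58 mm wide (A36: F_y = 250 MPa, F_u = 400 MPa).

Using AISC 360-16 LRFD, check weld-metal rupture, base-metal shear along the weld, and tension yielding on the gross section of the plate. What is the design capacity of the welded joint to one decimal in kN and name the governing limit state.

Weld metal: throat = 0.707×5 = 3.535 mm, L = 2×101 = 202 mm. φR_n = 0.75 × 0.6 × 490 × 3.535 × 202 = 157.5 kN.
Base metal shear (14 mm plate): yield φR_n = 1.0×0.6×250×14×202 = 424.2 kN; rupture φR_n = 0.75×0.6×400×14×202 = 509.0 kN; take 424.2 kN (yield).
Tension yield (gross): A_g = 58×14 = 812 mm². φR_n = 0.90 × 250 × 812 = 182.7 kN.
Governing: min(157.5, 424.2, 182.7) = 157.5 kN → weld metal.

157.5 kN (weld metal governs)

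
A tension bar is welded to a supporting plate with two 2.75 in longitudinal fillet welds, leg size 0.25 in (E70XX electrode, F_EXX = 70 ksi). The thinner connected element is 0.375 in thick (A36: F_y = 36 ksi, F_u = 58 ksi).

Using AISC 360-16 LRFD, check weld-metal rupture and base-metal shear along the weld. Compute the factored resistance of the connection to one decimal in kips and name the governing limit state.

30.6 kips (weld metal governs)

Weld metal: throat = 0.707×0.25 = 0.17675 in, L = 2×2.75 = 5.5 in. φR_n = 0.75 × 0.6 × 70 × 0.17675 × 5.5 = 30.6 kips.
Base metal shear (0.375 in plate): yield φR_n = 1.0×0.6×36×0.375×5.5 = 44.6 kips; rupture φR_n = 0.75×0.6×58×0.375×5.5 = 53.8 kips; take 44.6 kips (yield).
Governing: min(30.6, 44.6) = 30.6 kips → weld metal.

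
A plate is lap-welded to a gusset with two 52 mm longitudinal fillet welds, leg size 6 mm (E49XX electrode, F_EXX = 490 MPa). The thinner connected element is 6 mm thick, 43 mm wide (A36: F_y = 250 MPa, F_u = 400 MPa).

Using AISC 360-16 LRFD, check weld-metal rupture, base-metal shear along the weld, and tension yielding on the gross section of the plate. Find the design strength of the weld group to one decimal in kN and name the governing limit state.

58.1 kN (gross-section yield governs)

Weld metal: throat = 0.707×6 = 4.242 mm, L = 2×52 = 104 mm. φR_n = 0.75 × 0.6 × 490 × 4.242 × 104 = 97.3 kN.
Base metal shear (6 mm plate): yield φR_n = 1.0×0.6×250×6×104 = 93.6 kN; rupture φR_n = 0.75×0.6×400×6×104 = 112.3 kN; take 93.6 kN (yield).
Tension yield (gross): A_g = 43×6 = 258 mm². φR_n = 0.90 × 250 × 258 = 58.1 kN.
Governing: min(97.3, 93.6, 58.1) = 58.1 kN → gross-section yield.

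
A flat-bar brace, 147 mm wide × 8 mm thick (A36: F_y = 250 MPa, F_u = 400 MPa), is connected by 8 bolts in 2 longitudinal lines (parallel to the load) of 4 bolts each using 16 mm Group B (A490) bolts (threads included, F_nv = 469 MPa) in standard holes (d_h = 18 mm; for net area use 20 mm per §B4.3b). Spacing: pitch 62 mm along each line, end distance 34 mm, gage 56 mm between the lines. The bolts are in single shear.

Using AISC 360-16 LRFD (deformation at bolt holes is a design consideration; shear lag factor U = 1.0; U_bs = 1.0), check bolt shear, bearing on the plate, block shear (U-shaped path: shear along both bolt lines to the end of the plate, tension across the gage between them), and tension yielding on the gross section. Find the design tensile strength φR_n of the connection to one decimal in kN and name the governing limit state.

264.6 kN (gross-section yield governs)

Bolt shear: A_b = π(16)²/4 = 201.06 mm². φR_n = 0.75 × 469 × 201.06 × 8 × 1 = 565.8 kN.
Bearing (8 mm plate, F_u = 400 MPa): end bolts L_c = 34 − 18/2 = 25, R_n = min(1.2×25×8×400, 2.4×16×8×400) = 96 kN/bolt; interior L_c = 62 − 18 = 44, R_n = 122.88 kN/bolt. φR_n = 0.75 × (2×96 + 6×122.88) = 697.0 kN.
Block shear: shear path 2×[34+3×62] = 2×220 mm, A_gv = 3520, A_nv = 2×(220 − 3.5×20)×8 = 2400 mm²; tension across gage: (56 − 1×20)×8 = 288 mm². R_n = min(0.6×400×2400, 0.6×250×3520) + 1.0×400×288 = min(576, 528) + 115.2 = 643.2 kN. φR_n = 0.75 × 643.2 = 482.4 kN.
Tension yield (gross): A_g = 147×8 = 1176 mm². φR_n = 0.90 × 250 × 1176 = 264.6 kN.
Governing: min(565.8, 697.0, 482.4, 264.6) = 264.6 kN → gross-section yield.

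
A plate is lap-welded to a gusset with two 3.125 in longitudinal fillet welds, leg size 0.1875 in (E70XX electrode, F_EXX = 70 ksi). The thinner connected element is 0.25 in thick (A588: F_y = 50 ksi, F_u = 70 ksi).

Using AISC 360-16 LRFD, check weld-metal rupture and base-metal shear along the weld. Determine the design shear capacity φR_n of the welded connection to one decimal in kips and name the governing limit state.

Weld metal: throat = 0.707×0.1875 = 0.13256 in, L = 2×3.125 = 6.25 in. φR_n = 0.75 × 0.6 × 70 × 0.13256 × 6.25 = 26.1 kips.
Base metal shear (0.25 in plate): yield φR_n = 1.0×0.6×50×0.25×6.25 = 46.9 kips; rupture φR_n = 0.75×0.6×70×0.25×6.25 = 49.2 kips; take 46.9 kips (yield).
Governing: min(26.1, 46.9) = 26.1 kips → weld metal.

26.1 kips (weld metal governs)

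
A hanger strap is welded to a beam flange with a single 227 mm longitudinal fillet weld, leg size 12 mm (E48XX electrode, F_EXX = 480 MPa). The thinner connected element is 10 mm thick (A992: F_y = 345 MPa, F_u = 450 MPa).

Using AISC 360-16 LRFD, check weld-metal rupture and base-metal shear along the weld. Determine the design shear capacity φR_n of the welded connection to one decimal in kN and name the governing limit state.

416.0 kN (weld metal governs)

Weld metal: throat = 0.707×12 = 8.484 mm, L = 227 mm. φR_n = 0.75 × 0.6 × 480 × 8.484 × 227 = 416.0 kN.
Base metal shear (10 mm plate): yield φR_n = 1.0×0.6×345×10×227 = 469.9 kN; rupture φR_n = 0.75×0.6×450×10×227 = 459.7 kN; take 459.7 kN (rupture).
Governing: min(416.0, 459.7) = 416.0 kN → weld metal.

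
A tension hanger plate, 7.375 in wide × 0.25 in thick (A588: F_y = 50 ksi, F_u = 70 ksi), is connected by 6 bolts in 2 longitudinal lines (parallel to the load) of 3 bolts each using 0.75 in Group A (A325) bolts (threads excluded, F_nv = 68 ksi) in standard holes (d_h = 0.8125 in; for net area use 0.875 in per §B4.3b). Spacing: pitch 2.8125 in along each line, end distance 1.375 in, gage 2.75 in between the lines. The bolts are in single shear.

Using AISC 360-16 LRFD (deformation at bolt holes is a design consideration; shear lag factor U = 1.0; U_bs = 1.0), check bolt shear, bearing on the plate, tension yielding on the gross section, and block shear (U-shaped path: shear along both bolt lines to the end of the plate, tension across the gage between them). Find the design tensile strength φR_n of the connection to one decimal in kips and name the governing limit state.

83.0 kips (gross-section yield governs)

Bolt shear: A_b = π(0.75)²/4 = 0.44179 in². φR_n = 0.75 × 68 × 0.44179 × 6 × 1 = 135.2 kips.
Bearing (0.25 in plate, F_u = 70 ksi): end bolts L_c = 1.375 − 0.8125/2 = 0.96875, R_n = min(1.2×0.96875×0.25×70, 2.4×0.75×0.25×70) = 20.344 kips/bolt; interior L_c = 2.8125 − 0.8125 = 2, R_n = 31.5 kips/bolt. φR_n = 0.75 × (2×20.344 + 4×31.5) = 125.0 kips.
Tension yield (gross): A_g = 7.375×0.25 = 1.8438 in². φR_n = 0.90 × 50 × 1.8438 = 83.0 kips.
Block shear: shear path 2×[1.375+2×2.8125] = 2×7 in, A_gv = 3.5, A_nv = 2×(7 − 2.5×0.875)×0.25 = 2.4063 in²; tension across gage: (2.75 − 1×0.875)×0.25 = 0.46875 in². R_n = min(0.6×70×2.4063, 0.6×50×3.5) + 1.0×70×0.46875 = min(101.06, 105) + 32.813 = 133.87 kips. φR_n = 0.75 × 133.87 = 100.4 kips.
Governing: min(135.2, 125.0, 83.0, 100.4) = 83.0 kips → gross-section yield.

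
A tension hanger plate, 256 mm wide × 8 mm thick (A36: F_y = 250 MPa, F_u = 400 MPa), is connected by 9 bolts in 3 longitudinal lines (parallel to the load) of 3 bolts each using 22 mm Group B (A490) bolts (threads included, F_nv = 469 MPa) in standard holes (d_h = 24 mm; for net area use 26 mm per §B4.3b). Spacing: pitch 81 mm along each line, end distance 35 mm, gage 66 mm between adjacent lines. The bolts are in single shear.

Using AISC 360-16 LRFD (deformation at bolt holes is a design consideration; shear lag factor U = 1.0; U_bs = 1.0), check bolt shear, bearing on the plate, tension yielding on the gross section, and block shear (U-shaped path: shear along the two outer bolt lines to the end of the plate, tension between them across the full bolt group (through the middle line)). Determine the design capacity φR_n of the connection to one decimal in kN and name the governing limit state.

460.8 kN (gross-section yield governs)

Bolt shear: A_b = π(22)²/4 = 380.13 mm². φR_n = 0.75 × 469 × 380.13 × 9 × 1 = 1203.4 kN.
Bearing (8 mm plate, F_u = 400 MPa): end bolts L_c = 35 − 24/2 = 23, R_n = min(1.2×23×8×400, 2.4×22×8×400) = 88.32 kN/bolt; interior L_c = 81 − 24 = 57, R_n = 168.96 kN/bolt. φR_n = 0.75 × (3×88.32 + 6×168.96) = 959.0 kN.
Tension yield (gross): A_g = 256×8 = 2048 mm². φR_n = 0.90 × 250 × 2048 = 460.8 kN.
Block shear: shear path 2×[35+2×81] = 2×197 mm, A_gv = 3152, A_nv = 2×(197 − 2.5×26)×8 = 2112 mm²; tension across gage: (132 − 2×26)×8 = 640 mm². R_n = min(0.6×400×2112, 0.6×250×3152) + 1.0×400×640 = min(506.88, 472.8) + 256 = 728.8 kN. φR_n = 0.75 × 728.8 = 546.6 kN.
Governing: min(1203.4, 959.0, 460.8, 546.6) = 460.8 kN → gross-section yield.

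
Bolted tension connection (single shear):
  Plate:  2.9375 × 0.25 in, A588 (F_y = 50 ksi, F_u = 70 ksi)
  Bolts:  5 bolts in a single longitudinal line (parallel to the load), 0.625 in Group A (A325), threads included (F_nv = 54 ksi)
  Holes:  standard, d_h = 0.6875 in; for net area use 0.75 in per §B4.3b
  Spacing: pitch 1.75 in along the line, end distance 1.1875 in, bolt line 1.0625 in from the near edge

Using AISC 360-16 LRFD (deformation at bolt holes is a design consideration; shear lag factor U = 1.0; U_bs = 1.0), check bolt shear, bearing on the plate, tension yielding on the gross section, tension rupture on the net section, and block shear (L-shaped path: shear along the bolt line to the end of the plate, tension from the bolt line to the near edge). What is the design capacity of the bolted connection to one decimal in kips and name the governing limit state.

Bolt shear: A_b = π(0.625)²/4 = 0.3068 in². φR_n = 0.75 × 54 × 0.3068 × 5 × 1 = 62.1 kips.
Bearing (0.25 in plate, F_u = 70 ksi): end bolts L_c = 1.1875 − 0.6875/2 = 0.84375, R_n = min(1.2×0.84375×0.25×70, 2.4×0.625×0.25×70) = 17.719 kips/bolt; interior L_c = 1.75 − 0.6875 = 1.0625, R_n = 22.313 kips/bolt. φR_n = 0.75 × (1×17.719 + 4×22.313) = 80.2 kips.
Tension yield (gross): A_g = 2.9375×0.25 = 0.73438 in². φR_n = 0.90 × 50 × 0.73438 = 33.0 kips.
Tension rupture (net): A_n = (2.9375 − 1×0.75)×0.25 = 0.54688 in² (U = 1.0, A_e = A_n). φR_n = 0.75 × 70 × 0.54688 = 28.7 kips.
Block shear: shear path 1×[1.1875+4×1.75] = 1×8.1875 in, A_gv = 2.0469, A_nv = 1×(8.1875 − 4.5×0.75)×0.25 = 1.2031 in²; tension to near edge: (1.0625 − 0.5×0.75)×0.25 = 0.17188 in². R_n = min(0.6×70×1.2031, 0.6×50×2.0469) + 1.0×70×0.17188 = min(50.53, 61.407) + 12.032 = 62.562 kips. φR_n = 0.75 × 62.562 = 46.9 kips.
Governing: min(62.1, 80.2, 33.0, 28.7, 46.9) = 28.7 kips → net-section rupture.

28.7 kips (net-section rupture governs)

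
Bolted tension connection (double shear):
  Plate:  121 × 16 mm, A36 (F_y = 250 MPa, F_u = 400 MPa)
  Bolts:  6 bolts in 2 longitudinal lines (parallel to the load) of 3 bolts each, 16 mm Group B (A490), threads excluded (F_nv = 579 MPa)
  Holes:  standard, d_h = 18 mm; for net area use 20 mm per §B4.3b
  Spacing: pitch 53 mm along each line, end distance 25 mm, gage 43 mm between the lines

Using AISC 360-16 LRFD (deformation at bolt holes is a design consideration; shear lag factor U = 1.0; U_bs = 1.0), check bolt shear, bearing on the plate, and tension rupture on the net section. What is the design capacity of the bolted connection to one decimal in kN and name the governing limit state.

Bolt shear: A_b = π(16)²/4 = 201.06 mm². φR_n = 0.75 × 579 × 201.06 × 6 × 2 = 1047.7 kN.
Bearing (16 mm plate, F_u = 400 MPa): end bolts L_c = 25 − 18/2 = 16, R_n = min(1.2×16×16×400, 2.4×16×16×400) = 122.88 kN/bolt; interior L_c = 53 − 18 = 35, R_n = 245.76 kN/bolt. φR_n = 0.75 × (2×122.88 + 4×245.76) = 921.6 kN.
Tension rupture (net): A_n = (121 − 2×20)×16 = 1296 mm² (U = 1.0, A_e = A_n). φR_n = 0.75 × 400 × 1296 = 388.8 kN.
Governing: min(1047.7, 921.6, 388.8) = 388.8 kN → net-section rupture.

388.8 kN (net-section rupture governs)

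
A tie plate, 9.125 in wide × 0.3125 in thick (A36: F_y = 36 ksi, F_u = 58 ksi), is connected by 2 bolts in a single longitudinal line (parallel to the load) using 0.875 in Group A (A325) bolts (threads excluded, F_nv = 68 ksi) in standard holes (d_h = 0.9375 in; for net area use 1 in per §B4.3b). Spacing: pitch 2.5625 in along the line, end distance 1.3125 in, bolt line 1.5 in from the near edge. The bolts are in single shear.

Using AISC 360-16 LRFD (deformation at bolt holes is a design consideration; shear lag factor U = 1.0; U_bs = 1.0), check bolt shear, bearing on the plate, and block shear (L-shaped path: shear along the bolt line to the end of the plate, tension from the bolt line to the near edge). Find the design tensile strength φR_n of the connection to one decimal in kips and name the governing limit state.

Bolt shear: A_b = π(0.875)²/4 = 0.60132 in². φR_n = 0.75 × 68 × 0.60132 × 2 × 1 = 61.3 kips.
Bearing (0.3125 in plate, F_u = 58 ksi): end bolts L_c = 1.3125 − 0.9375/2 = 0.84375, R_n = min(1.2×0.84375×0.3125×58, 2.4×0.875×0.3125×58) = 18.352 kips/bolt; interior L_c = 2.5625 − 0.9375 = 1.625, R_n = 35.344 kips/bolt. φR_n = 0.75 × (1×18.352 + 1×35.344) = 40.3 kips.
Block shear: shear path 1×[1.3125+1×2.5625] = 1×3.875 in, A_gv = 1.2109, A_nv = 1×(3.875 − 1.5×1)×0.3125 = 0.74219 in²; tension to near edge: (1.5 − 0.5×1)×0.3125 = 0.3125 in². R_n = min(0.6×58×0.74219, 0.6×36×1.2109) + 1.0×58×0.3125 = min(25.828, 26.155) + 18.125 = 43.953 kips. φR_n = 0.75 × 43.953 = 33.0 kips.
Governing: min(61.3, 40.3, 33.0) = 33.0 kips → block shear.

33.0 kips (block shear governs)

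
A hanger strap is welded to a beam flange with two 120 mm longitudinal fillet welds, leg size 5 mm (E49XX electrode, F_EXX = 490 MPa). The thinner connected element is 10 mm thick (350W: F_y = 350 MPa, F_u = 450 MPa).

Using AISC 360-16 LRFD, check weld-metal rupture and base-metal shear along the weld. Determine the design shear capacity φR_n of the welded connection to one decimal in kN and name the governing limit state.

187.1 kN (weld metal governs)

Weld metal: throat = 0.707×5 = 3.535 mm, L = 2×120 = 240 mm. φR_n = 0.75 × 0.6 × 490 × 3.535 × 240 = 187.1 kN.
Base metal shear (10 mm plate): yield φR_n = 1.0×0.6×350×10×240 = 504.0 kN; rupture φR_n = 0.75×0.6×450×10×240 = 486.0 kN; take 486.0 kN (rupture).
Governing: min(187.1, 486.0) = 187.1 kN → weld metal.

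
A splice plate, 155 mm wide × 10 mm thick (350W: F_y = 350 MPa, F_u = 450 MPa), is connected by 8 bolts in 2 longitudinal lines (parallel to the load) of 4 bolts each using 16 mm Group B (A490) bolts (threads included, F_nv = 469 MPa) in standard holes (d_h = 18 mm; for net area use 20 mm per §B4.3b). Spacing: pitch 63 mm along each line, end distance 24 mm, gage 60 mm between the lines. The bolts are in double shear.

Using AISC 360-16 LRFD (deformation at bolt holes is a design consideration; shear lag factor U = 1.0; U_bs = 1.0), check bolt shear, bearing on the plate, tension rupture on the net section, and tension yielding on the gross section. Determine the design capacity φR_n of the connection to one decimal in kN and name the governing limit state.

388.1 kN (net-section rupture governs)

Bolt shear: A_b = π(16)²/4 = 201.06 mm². φR_n = 0.75 × 469 × 201.06 × 8 × 2 = 1131.6 kN.
Bearing (10 mm plate, F_u = 450 MPa): end bolts L_c = 24 − 18/2 = 15, R_n = min(1.2×15×10×450, 2.4×16×10×450) = 81 kN/bolt; interior L_c = 63 − 18 = 45, R_n = 172.8 kN/bolt. φR_n = 0.75 × (2×81 + 6×172.8) = 899.1 kN.
Tension rupture (net): A_n = (155 − 2×20)×10 = 1150 mm² (U = 1.0, A_e = A_n). φR_n = 0.75 × 450 × 1150 = 388.1 kN.
Tension yield (gross): A_g = 155×10 = 1550 mm². φR_n = 0.90 × 350 × 1550 = 488.3 kN.
Governing: min(1131.6, 899.1, 388.1, 488.3) = 388.1 kN → net-section rupture.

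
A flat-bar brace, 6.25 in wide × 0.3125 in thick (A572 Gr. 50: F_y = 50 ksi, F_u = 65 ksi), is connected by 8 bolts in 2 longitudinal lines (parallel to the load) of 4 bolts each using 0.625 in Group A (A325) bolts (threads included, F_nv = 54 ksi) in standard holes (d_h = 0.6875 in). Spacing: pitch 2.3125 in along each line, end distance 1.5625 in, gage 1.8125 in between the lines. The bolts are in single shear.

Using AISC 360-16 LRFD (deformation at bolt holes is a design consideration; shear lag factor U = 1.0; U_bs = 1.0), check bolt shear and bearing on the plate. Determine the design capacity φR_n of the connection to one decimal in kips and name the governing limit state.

99.4 kips (bolt shear governs)

Bolt shear: A_b = π(0.625)²/4 = 0.3068 in². φR_n = 0.75 × 54 × 0.3068 × 8 × 1 = 99.4 kips.
Bearing (0.3125 in plate, F_u = 65 ksi): end bolts L_c = 1.5625 − 0.6875/2 = 1.21875, R_n = min(1.2×1.21875×0.3125×65, 2.4×0.625×0.3125×65) = 29.707 kips/bolt; interior L_c = 2.3125 − 0.6875 = 1.625, R_n = 30.469 kips/bolt. φR_n = 0.75 × (2×29.707 + 6×30.469) = 181.7 kips.
Governing: min(99.4, 181.7) = 99.4 kips → bolt shear.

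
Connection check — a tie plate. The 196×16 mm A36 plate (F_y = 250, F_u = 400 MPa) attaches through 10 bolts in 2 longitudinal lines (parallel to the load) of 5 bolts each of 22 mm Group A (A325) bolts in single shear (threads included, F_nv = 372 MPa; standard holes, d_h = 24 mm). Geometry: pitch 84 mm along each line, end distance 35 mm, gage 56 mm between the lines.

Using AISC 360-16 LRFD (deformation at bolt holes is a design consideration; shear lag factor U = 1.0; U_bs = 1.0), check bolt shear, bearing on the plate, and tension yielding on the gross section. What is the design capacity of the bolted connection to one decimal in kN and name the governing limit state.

705.6 kN (gross-section yield governs)

Bolt shear: A_b = π(22)²/4 = 380.13 mm². φR_n = 0.75 × 372 × 380.13 × 10 × 1 = 1060.6 kN.
Bearing (16 mm plate, F_u = 400 MPa): end bolts L_c = 35 − 24/2 = 23, R_n = min(1.2×23×16×400, 2.4×22×16×400) = 176.64 kN/bolt; interior L_c = 84 − 24 = 60, R_n = 337.92 kN/bolt. φR_n = 0.75 × (2×176.64 + 8×337.92) = 2292.5 kN.
Tension yield (gross): A_g = 196×16 = 3136 mm². φR_n = 0.90 × 250 × 3136 = 705.6 kN.
Governing: min(1060.6, 2292.5, 705.6) = 705.6 kN → gross-section yield.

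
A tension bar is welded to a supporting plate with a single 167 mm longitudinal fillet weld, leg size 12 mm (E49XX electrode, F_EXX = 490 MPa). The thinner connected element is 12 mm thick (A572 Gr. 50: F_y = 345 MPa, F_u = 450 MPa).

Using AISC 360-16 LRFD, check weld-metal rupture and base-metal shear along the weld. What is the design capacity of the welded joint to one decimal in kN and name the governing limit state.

Weld metal: throat = 0.707×12 = 8.484 mm, L = 167 mm. φR_n = 0.75 × 0.6 × 490 × 8.484 × 167 = 312.4 kN.
Base metal shear (12 mm plate): yield φR_n = 1.0×0.6×345×12×167 = 414.8 kN; rupture φR_n = 0.75×0.6×450×12×167 = 405.8 kN; take 405.8 kN (rupture).
Governing: min(312.4, 405.8) = 312.4 kN → weld metal.

312.4 kN (weld metal governs)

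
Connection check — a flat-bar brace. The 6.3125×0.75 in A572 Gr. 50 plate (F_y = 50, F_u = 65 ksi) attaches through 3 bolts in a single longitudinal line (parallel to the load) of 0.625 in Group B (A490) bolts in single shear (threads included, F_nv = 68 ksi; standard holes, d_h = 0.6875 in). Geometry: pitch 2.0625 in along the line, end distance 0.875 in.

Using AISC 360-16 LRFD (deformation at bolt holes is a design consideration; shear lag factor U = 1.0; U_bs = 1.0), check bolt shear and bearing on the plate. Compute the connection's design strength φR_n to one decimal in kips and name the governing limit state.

46.9 kips (bolt shear governs)

Bolt shear: A_b = π(0.625)²/4 = 0.3068 in². φR_n = 0.75 × 68 × 0.3068 × 3 × 1 = 46.9 kips.
Bearing (0.75 in plate, F_u = 65 ksi): end bolts L_c = 0.875 − 0.6875/2 = 0.53125, R_n = min(1.2×0.53125×0.75×65, 2.4×0.625×0.75×65) = 31.078 kips/bolt; interior L_c = 2.0625 − 0.6875 = 1.375, R_n = 73.125 kips/bolt. φR_n = 0.75 × (1×31.078 + 2×73.125) = 133.0 kips.
Governing: min(46.9, 133.0) = 46.9 kips → bolt shear.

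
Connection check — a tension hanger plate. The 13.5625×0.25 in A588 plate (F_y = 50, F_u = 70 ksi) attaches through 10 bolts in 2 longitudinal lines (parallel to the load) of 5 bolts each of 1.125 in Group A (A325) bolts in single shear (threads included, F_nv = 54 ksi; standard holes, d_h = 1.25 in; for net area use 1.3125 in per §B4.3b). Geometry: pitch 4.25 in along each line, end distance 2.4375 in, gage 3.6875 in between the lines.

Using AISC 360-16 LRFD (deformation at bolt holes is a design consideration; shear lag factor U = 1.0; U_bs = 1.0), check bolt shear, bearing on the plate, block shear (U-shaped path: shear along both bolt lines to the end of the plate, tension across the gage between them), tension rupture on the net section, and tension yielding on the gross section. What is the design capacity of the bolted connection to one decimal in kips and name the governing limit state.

Bolt shear: A_b = π(1.125)²/4 = 0.99402 in². φR_n = 0.75 × 54 × 0.99402 × 10 × 1 = 402.6 kips.
Bearing (0.25 in plate, F_u = 70 ksi): end bolts L_c = 2.4375 − 1.25/2 = 1.8125, R_n = min(1.2×1.8125×0.25×70, 2.4×1.125×0.25×70) = 38.063 kips/bolt; interior L_c = 4.25 − 1.25 = 3, R_n = 47.25 kips/bolt. φR_n = 0.75 × (2×38.063 + 8×47.25) = 340.6 kips.
Block shear: shear path 2×[2.4375+4×4.25] = 2×19.4375 in, A_gv = 9.7188, A_nv = 2×(19.4375 − 4.5×1.3125)×0.25 = 6.7656 in²; tension across gage: (3.6875 − 1×1.3125)×0.25 = 0.59375 in². R_n = min(0.6×70×6.7656, 0.6×50×9.7188) + 1.0×70×0.59375 = min(284.16, 291.56) + 41.563 = 325.72 kips. φR_n = 0.75 × 325.72 = 244.3 kips.
Tension rupture (net): A_n = (13.5625 − 2×1.3125)×0.25 = 2.7344 in² (U = 1.0, A_e = A_n). φR_n = 0.75 × 70 × 2.7344 = 143.6 kips.
Tension yield (gross): A_g = 13.5625×0.25 = 3.3906 in². φR_n = 0.90 × 50 × 3.3906 = 152.6 kips.
Governing: min(402.6, 340.6, 244.3, 143.6, 152.6) = 143.6 kips → net-section rupture.

143.6 kips (net-section rupture governs)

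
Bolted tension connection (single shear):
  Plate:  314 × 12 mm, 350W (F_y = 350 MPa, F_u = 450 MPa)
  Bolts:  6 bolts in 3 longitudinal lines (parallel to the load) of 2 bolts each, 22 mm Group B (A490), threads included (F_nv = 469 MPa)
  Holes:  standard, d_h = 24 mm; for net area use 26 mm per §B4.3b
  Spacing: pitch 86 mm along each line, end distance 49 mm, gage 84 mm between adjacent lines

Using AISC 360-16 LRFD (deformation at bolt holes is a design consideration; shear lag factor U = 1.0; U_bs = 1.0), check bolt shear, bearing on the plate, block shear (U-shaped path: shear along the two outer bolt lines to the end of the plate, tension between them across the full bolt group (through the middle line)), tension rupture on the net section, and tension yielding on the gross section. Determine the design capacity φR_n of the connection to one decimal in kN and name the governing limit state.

Bolt shear: A_b = π(22)²/4 = 380.13 mm². φR_n = 0.75 × 469 × 380.13 × 6 × 1 = 802.3 kN.
Bearing (12 mm plate, F_u = 450 MPa): end bolts L_c = 49 − 24/2 = 37, R_n = min(1.2×37×12×450, 2.4×22×12×450) = 239.76 kN/bolt; interior L_c = 86 − 24 = 62, R_n = 285.12 kN/bolt. φR_n = 0.75 × (3×239.76 + 3×285.12) = 1181.0 kN.
Block shear: shear path 2×[49+1×86] = 2×135 mm, A_gv = 3240, A_nv = 2×(135 − 1.5×26)×12 = 2304 mm²; tension across gage: (168 − 2×26)×12 = 1392 mm². R_n = min(0.6×450×2304, 0.6×350×3240) + 1.0×450×1392 = min(622.08, 680.4) + 626.4 = 1248.5 kN. φR_n = 0.75 × 1248.5 = 936.4 kN.
Tension rupture (net): A_n = (314 − 3×26)×12 = 2832 mm² (U = 1.0, A_e = A_n). φR_n = 0.75 × 450 × 2832 = 955.8 kN.
Tension yield (gross): A_g = 314×12 = 3768 mm². φR_n = 0.90 × 350 × 3768 = 1186.9 kN.
Governing: min(802.3, 1181.0, 936.4, 955.8, 1186.9) = 802.3 kN → bolt shear.

802.3 kN (bolt shear governs)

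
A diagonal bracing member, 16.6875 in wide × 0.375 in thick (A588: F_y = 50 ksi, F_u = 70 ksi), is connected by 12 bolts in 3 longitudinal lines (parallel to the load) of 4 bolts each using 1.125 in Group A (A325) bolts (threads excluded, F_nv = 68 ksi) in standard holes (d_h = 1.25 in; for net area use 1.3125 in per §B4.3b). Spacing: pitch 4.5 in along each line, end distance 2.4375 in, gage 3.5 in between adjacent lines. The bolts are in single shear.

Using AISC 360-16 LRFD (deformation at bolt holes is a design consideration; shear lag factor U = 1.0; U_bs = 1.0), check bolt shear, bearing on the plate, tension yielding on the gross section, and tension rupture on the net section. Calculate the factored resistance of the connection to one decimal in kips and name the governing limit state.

251.0 kips (net-section rupture governs)

Bolt shear: A_b = π(1.125)²/4 = 0.99402 in². φR_n = 0.75 × 68 × 0.99402 × 12 × 1 = 608.3 kips.
Bearing (0.375 in plate, F_u = 70 ksi): end bolts L_c = 2.4375 − 1.25/2 = 1.8125, R_n = min(1.2×1.8125×0.375×70, 2.4×1.125×0.375×70) = 57.094 kips/bolt; interior L_c = 4.5 − 1.25 = 3.25, R_n = 70.875 kips/bolt. φR_n = 0.75 × (3×57.094 + 9×70.875) = 606.9 kips.
Tension yield (gross): A_g = 16.6875×0.375 = 6.2578 in². φR_n = 0.90 × 50 × 6.2578 = 281.6 kips.
Tension rupture (net): A_n = (16.6875 − 3×1.3125)×0.375 = 4.7813 in² (U = 1.0, A_e = A_n). φR_n = 0.75 × 70 × 4.7813 = 251.0 kips.
Governing: min(608.3, 606.9, 281.6, 251.0) = 251.0 kips → net-section rupture.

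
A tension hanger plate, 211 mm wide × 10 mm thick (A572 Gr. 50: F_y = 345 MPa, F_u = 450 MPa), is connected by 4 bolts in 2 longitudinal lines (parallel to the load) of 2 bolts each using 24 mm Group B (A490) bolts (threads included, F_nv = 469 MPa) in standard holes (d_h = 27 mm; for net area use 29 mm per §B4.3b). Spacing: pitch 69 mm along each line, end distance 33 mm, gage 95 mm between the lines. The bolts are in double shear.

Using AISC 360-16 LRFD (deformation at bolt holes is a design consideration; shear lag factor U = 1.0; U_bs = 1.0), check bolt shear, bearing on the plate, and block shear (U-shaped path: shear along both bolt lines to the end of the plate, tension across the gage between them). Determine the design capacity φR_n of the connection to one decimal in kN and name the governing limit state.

459.7 kN (block shear governs)

Bolt shear: A_b = π(24)²/4 = 452.39 mm². φR_n = 0.75 × 469 × 452.39 × 4 × 2 = 1273.0 kN.
Bearing (10 mm plate, F_u = 450 MPa): end bolts L_c = 33 − 27/2 = 19.5, R_n = min(1.2×19.5×10×450, 2.4×24×10×450) = 105.3 kN/bolt; interior L_c = 69 − 27 = 42, R_n = 226.8 kN/bolt. φR_n = 0.75 × (2×105.3 + 2×226.8) = 498.2 kN.
Block shear: shear path 2×[33+1×69] = 2×102 mm, A_gv = 2040, A_nv = 2×(102 − 1.5×29)×10 = 1170 mm²; tension across gage: (95 − 1×29)×10 = 660 mm². R_n = min(0.6×450×1170, 0.6×345×2040) + 1.0×450×660 = min(315.9, 422.28) + 297 = 612.9 kN. φR_n = 0.75 × 612.9 = 459.7 kN.
Governing: min(1273.0, 498.2, 459.7) = 459.7 kN → block shear.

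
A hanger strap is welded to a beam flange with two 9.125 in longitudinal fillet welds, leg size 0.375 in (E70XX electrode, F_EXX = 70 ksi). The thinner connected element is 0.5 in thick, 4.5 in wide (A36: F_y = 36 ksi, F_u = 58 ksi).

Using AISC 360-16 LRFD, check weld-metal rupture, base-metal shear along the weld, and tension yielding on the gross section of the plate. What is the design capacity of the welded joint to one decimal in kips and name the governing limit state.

Weld metal: throat = 0.707×0.375 = 0.26513 in, L = 2×9.125 = 18.25 in. φR_n = 0.75 × 0.6 × 70 × 0.26513 × 18.25 = 152.4 kips.
Base metal shear (0.5 in plate): yield φR_n = 1.0×0.6×36×0.5×18.25 = 197.1 kips; rupture φR_n = 0.75×0.6×58×0.5×18.25 = 238.2 kips; take 197.1 kips (yield).
Tension yield (gross): A_g = 4.5×0.5 = 2.25 in². φR_n = 0.90 × 36 × 2.25 = 72.9 kips.
Governing: min(152.4, 197.1, 72.9) = 72.9 kips → gross-section yield.

72.9 kips (gross-section yield governs)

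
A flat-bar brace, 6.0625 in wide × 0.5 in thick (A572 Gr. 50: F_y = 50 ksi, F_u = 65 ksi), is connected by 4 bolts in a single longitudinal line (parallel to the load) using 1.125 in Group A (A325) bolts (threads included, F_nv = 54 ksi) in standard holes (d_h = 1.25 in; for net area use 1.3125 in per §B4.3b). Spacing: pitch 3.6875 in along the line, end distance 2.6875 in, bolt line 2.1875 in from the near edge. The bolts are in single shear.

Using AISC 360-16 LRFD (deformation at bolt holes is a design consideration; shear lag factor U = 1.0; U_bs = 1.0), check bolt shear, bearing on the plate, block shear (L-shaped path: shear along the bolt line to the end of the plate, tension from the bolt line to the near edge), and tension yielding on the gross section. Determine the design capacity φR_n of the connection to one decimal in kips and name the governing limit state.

136.4 kips (gross-section yield governs)

Bolt shear: A_b = π(1.125)²/4 = 0.99402 in². φR_n = 0.75 × 54 × 0.99402 × 4 × 1 = 161.0 kips.
Bearing (0.5 in plate, F_u = 65 ksi): end bolts L_c = 2.6875 − 1.25/2 = 2.0625, R_n = min(1.2×2.0625×0.5×65, 2.4×1.125×0.5×65) = 80.438 kips/bolt; interior L_c = 3.6875 − 1.25 = 2.4375, R_n = 87.75 kips/bolt. φR_n = 0.75 × (1×80.438 + 3×87.75) = 257.8 kips.
Block shear: shear path 1×[2.6875+3×3.6875] = 1×13.75 in, A_gv = 6.875, A_nv = 1×(13.75 − 3.5×1.3125)×0.5 = 4.5781 in²; tension to near edge: (2.1875 − 0.5×1.3125)×0.5 = 0.76563 in². R_n = min(0.6×65×4.5781, 0.6×50×6.875) + 1.0×65×0.76563 = min(178.55, 206.25) + 49.766 = 228.32 kips. φR_n = 0.75 × 228.32 = 171.2 kips.
Tension yield (gross): A_g = 6.0625×0.5 = 3.0313 in². φR_n = 0.90 × 50 × 3.0313 = 136.4 kips.
Governing: min(161.0, 257.8, 171.2, 136.4) = 136.4 kips → gross-section yield.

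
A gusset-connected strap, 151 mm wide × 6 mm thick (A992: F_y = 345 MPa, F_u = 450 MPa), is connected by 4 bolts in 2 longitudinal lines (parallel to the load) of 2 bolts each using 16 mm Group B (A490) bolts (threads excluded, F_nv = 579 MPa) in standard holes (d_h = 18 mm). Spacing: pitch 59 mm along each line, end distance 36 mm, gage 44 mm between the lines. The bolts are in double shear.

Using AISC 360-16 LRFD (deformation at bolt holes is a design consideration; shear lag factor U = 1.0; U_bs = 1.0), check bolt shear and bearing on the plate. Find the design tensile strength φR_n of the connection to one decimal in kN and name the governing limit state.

Bolt shear: A_b = π(16)²/4 = 201.06 mm². φR_n = 0.75 × 579 × 201.06 × 4 × 2 = 698.5 kN.
Bearing (6 mm plate, F_u = 450 MPa): end bolts L_c = 36 − 18/2 = 27, R_n = min(1.2×27×6×450, 2.4×16×6×450) = 87.48 kN/bolt; interior L_c = 59 − 18 = 41, R_n = 103.68 kN/bolt. φR_n = 0.75 × (2×87.48 + 2×103.68) = 286.7 kN.
Governing: min(698.5, 286.7) = 286.7 kN → bearing.

286.7 kN (bearing governs)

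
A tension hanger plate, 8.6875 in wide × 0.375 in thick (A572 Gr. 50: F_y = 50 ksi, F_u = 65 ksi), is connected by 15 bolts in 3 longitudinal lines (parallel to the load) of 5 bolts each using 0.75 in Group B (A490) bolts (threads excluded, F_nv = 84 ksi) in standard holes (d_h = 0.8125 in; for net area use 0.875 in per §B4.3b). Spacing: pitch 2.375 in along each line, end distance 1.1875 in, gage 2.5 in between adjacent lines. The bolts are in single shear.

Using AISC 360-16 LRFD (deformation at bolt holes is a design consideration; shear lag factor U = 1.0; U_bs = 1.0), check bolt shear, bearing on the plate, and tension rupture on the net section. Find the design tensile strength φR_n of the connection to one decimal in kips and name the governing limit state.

Bolt shear: A_b = π(0.75)²/4 = 0.44179 in². φR_n = 0.75 × 84 × 0.44179 × 15 × 1 = 417.5 kips.
Bearing (0.375 in plate, F_u = 65 ksi): end bolts L_c = 1.1875 − 0.8125/2 = 0.78125, R_n = min(1.2×0.78125×0.375×65, 2.4×0.75×0.375×65) = 22.852 kips/bolt; interior L_c = 2.375 − 0.8125 = 1.5625, R_n = 43.875 kips/bolt. φR_n = 0.75 × (3×22.852 + 12×43.875) = 446.3 kips.
Tension rupture (net): A_n = (8.6875 − 3×0.875)×0.375 = 2.2734 in² (U = 1.0, A_e = A_n). φR_n = 0.75 × 65 × 2.2734 = 110.8 kips.
Governing: min(417.5, 446.3, 110.8) = 110.8 kips → net-section rupture.

110.8 kips (net-section rupture governs)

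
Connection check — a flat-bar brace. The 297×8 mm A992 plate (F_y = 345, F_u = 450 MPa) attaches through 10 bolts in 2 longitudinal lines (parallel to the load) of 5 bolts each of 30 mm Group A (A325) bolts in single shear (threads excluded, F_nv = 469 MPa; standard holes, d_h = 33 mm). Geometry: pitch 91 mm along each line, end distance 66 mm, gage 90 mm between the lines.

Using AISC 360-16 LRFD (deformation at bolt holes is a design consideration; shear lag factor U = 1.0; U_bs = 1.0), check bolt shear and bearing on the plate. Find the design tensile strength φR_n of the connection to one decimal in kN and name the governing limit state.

1824.1 kN (bearing governs)

Bolt shear: A_b = π(30)²/4 = 706.86 mm². φR_n = 0.75 × 469 × 706.86 × 10 × 1 = 2486.4 kN.
Bearing (8 mm plate, F_u = 450 MPa): end bolts L_c = 66 − 33/2 = 49.5, R_n = min(1.2×49.5×8×450, 2.4×30×8×450) = 213.84 kN/bolt; interior L_c = 91 − 33 = 58, R_n = 250.56 kN/bolt. φR_n = 0.75 × (2×213.84 + 8×250.56) = 1824.1 kN.
Governing: min(2486.4, 1824.1) = 1824.1 kN → bearing.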